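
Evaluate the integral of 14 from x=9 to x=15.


The integral of a constant k over [a, b] equals k * (b - a).
integral from 9 to 15 of 14 dx
= 14 * (15 - 9)
= 14 * 6
= 84

84


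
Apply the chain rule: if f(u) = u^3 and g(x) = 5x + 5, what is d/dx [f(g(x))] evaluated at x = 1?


Using the chain rule: (f(g(x)))' = f'(g(x)) * g'(x)
First, find g(1):
g(1) = 5 * 1 + 5 = 10
Next, f'(u) = 3u^2
And g'(x) = 5
So f'(g(1)) * g'(1)
= 3 * 10^2 * 5
= 3 * 100 * 5
= 1500

1500


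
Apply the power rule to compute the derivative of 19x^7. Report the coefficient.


We apply the power rule: d/dx [ax^n] = a*n * x^(n-1)
d/dx [19x^7]
= 19 * 7 * x^(7-1)
= 133x^6
The coefficient is 133

133


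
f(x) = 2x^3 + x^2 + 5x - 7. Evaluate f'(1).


Differentiate f(x) = 2x^3 + x^2 + 5x - 7 term by term:
f'(x) = 6x^2 + 2x + 5
Substitute x = 1:
f'(1) = 6 * 1^2 + 2 * 1 + 5
= 6 + 2 + 5
= 13

13


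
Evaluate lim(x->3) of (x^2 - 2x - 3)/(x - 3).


Direct substitution gives 0/0, so we factor the numerator.
Factor: (x^2 - 2x - 3) = (x - 3)(x + 1)
Cancel the common factor (x - 3):
(x^2 - 2x - 3)/(x - 3) = (x + 1)
Now substitute x = 3:
= (3) - (-1) = 4

4


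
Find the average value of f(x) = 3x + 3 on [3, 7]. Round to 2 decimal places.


Average value = 1/(b-a) * integral from a to b of f(x) dx
First compute the integral of 3x + 3:
F(x) = (3/2)x^2 + 3x
F(7) = 3/2 * 49 + 3 * 7 = 189/2
F(3) = 3/2 * 9 + 3 * 3 = 45/2
Integral = 189/2 - 45/2 = 72
Average = 72 / (7 - 3) = 72 / 4
= 18 = 18.00

18.00


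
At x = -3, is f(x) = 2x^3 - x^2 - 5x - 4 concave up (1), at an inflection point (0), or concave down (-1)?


Concavity is determined by the sign of f''(x).
f(x) = 2x^3 - x^2 - 5x - 4
f'(x) = 6x^2 - 2x - 5
f''(x) = 12x - 2
f''(-3) = 12 * (-3) - 2
= -36 - 2
= -38
Since f''(-3) < 0, the function is concave down (-1)

-1


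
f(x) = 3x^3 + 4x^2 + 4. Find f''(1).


First derivative:
f'(x) = 9x^2 + 8x
Second derivative:
f''(x) = 18x + 8
Substitute x = 1:
f''(1) = 18 * 1 + 8
= 18 + 8
= 26

26


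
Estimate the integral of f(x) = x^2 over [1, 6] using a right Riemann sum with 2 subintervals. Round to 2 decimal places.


Right Riemann sum uses right endpoints of each subinterval.
Interval: [1, 6], n = 2
dx = (6 - 1) / 2 = 5/2
Right endpoints: [7/2, 6]
f values: [49/4, 36]
Sum = dx * (sum of f values)
= 5/2 * 193/4
= 965/8 ≈ 120.63

120.63


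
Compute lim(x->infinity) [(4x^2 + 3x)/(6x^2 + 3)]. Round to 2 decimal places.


For limits at infinity with equal-degree polynomials,
we compare leading coefficients.
Numerator leading term: 4x^2
Denominator leading term: 6x^2
Divide both by x^2:
lim = (4 + 3/x) / (6 + 3/x^2)
As x -> infinity, the 1/x and 1/x^2 terms vanish:
= 4/6 = 2/3 ≈ 0.67

0.67


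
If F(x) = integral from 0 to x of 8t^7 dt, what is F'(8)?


By the Fundamental Theorem of Calculus (Part 1):
If F(x) = integral from 0 to x of f(t) dt, then F'(x) = f(x)
Here f(t) = 8t^7
So F'(x) = 8x^7
Evaluate at x = 8:
F'(8) = 8 * 8^7
= 8 * 2097152
= 16777216

16777216


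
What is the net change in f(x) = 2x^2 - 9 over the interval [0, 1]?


Net change = f(b) - f(a)
f(x) = 2x^2 - 9
Compute f(1):
f(1) = 2 * 1^2 + 0 * 1 - 9
= 2 + 0 - 9
= -7
Compute f(0):
f(0) = 2 * 0^2 + 0 * 0 - 9
= 0 + 0 - 9
= -9
Net change = -7 - (-9) = 2

2


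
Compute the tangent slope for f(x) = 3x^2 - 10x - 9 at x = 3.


The slope of the tangent line equals f'(x) at the point.
f(x) = 3x^2 - 10x - 9
f'(x) = 6x - 10
At x = 3:
f'(3) = 6 * 3 - 10
= 18 - 10
= 8

8


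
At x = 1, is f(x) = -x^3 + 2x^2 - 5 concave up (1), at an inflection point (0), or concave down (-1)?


Concavity is determined by the sign of f''(x).
f(x) = -x^3 + 2x^2 - 5
f'(x) = -3x^2 + 4x
f''(x) = -6x + 4
f''(1) = -6 * 1 + 4
= -6 + 4
= -2
Since f''(1) < 0, the function is concave down (-1)

-1


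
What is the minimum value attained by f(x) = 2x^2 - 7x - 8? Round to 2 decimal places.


For a quadratic f(x) = ax^2 + bx + c with a > 0, the minimum is at the vertex.
Vertex x-coordinate: x = -b/(2a)
x = -(-7) / (2 * 2)
x = 7/4
Substitute back to find the minimum value:
f(7/4) = 2 * (7/4)^2 - 7 * (7/4) - 8
= 49/8 - 49/4 - 8
= -113/8 ≈ -14.13

-14.13


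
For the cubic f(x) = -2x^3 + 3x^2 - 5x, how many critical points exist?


Find where f'(x) = 0:
f(x) = -2x^3 + 3x^2 - 5x
f'(x) = -6x^2 + 6x - 5
This is a quadratic in x. Use the discriminant to count real roots.
Discriminant = (6)^2 - 4 * (-6) * (-5)
= 36 - 120
= -84
Since discriminant < 0, f'(x) = 0 has no real solutions.
Number of critical points: 0

0


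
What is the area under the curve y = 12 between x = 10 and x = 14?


The area under a constant function y = 12 is a rectangle.
Width = 14 - 10 = 4
Height = 12
Area = width * height
= 4 * 12
= 48

48


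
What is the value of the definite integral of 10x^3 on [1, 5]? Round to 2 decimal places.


Find the antiderivative of 10x^3:
F(x) = 10/4 * x^4
Apply the Fundamental Theorem of Calculus:
F(5) - F(1)
= 10/4 * 5^4 - 10/4 * 1^4
= 10/4 * (625 - 1)
= 10/4 * 624
= 1560 = 1560.00

1560.00


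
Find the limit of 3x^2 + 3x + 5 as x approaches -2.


Since polynomials are continuous, we use direct substitution.
lim(x->-2) of 3x^2 + 3x + 5
= 3 * (-2)^2 + 3 * (-2) + 5
= 12 - 6 + 5
= 11

11


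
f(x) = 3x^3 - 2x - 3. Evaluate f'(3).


Differentiate f(x) = 3x^3 - 2x - 3 term by term:
f'(x) = 9x^2 - 2
Substitute x = 3:
f'(3) = 9 * 3^2 + 0 * 3 - 2
= 81 + 0 - 2
= 79

79


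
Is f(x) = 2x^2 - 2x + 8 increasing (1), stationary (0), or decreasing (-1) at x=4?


Compute f'(x) to determine behavior:
f'(x) = 4x - 2
f'(4) = 4 * 4 - 2
= 16 - 2
= 14
Since f'(4) > 0, the function is increasing (1)

1


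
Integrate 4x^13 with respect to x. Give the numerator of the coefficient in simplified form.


Apply the power rule for integration:
integral of ax^n dx = a/(n+1) * x^(n+1) + C
integral of 4x^13 dx
= 4/14 * x^14 + C
= 2/7 * x^14 + C
The coefficient in lowest terms is 2/7, and its numerator is 2

2


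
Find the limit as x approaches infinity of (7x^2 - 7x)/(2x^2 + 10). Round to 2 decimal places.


For limits at infinity with equal-degree polynomials,
we compare leading coefficients.
Numerator leading term: 7x^2
Denominator leading term: 2x^2
Divide both by x^2:
lim = (7 - 7/x) / (2 + 10/x^2)
As x -> infinity, the 1/x and 1/x^2 terms vanish:
= 7/2 = 3.50

3.50


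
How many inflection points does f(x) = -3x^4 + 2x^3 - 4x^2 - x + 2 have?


Inflection points occur where f''(x) = 0 and concavity changes.
f(x) = -3x^4 + 2x^3 - 4x^2 - x + 2
f'(x) = -12x^3 + 6x^2 - 8x - 1
f''(x) = -36x^2 + 12x - 8
This is a quadratic in x. Use the discriminant to count real roots.
Discriminant = (12)^2 - 4 * (-36) * (-8)
= 144 - 1152
= -1008
Since discriminant < 0, f''(x) = 0 has no real solutions.
Number of inflection points: 0

0


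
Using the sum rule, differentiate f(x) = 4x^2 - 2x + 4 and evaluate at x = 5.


Differentiate term by term using power and sum rules:
f(x) = 4x^2 - 2x + 4
f'(x) = 8x - 2
Substitute x = 5:
f'(5) = 8 * 5 - 2
= 40 - 2
= 38

38


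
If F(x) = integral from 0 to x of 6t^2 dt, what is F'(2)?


By the Fundamental Theorem of Calculus (Part 1):
If F(x) = integral from 0 to x of f(t) dt, then F'(x) = f(x)
Here f(t) = 6t^2
So F'(x) = 6x^2
Evaluate at x = 2:
F'(2) = 6 * 2^2
= 6 * 4
= 24

24


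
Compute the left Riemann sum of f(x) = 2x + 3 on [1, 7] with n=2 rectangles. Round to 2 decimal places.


Left Riemann sum uses left endpoints of each subinterval.
Interval: [1, 7], n = 2
dx = (7 - 1) / 2 = 3
Left endpoints: [1, 4]
f values: [5, 11]
Sum = dx * (sum of f values)
= 3 * 16
= 48 = 48.00

48.00


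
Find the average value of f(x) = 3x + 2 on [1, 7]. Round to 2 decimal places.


Average value = 1/(b-a) * integral from a to b of f(x) dx
First compute the integral of 3x + 2:
F(x) = (3/2)x^2 + 2x
F(7) = 3/2 * 49 + 2 * 7 = 175/2
F(1) = 3/2 * 1 + 2 * 1 = 7/2
Integral = 175/2 - 7/2 = 84
Average = 84 / (7 - 1) = 84 / 6
= 14 = 14.00

14.00


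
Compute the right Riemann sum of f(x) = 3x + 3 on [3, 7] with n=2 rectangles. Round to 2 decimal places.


Right Riemann sum uses right endpoints of each subinterval.
Interval: [3, 7], n = 2
dx = (7 - 3) / 2 = 2
Right endpoints: [5, 7]
f values: [18, 24]
Sum = dx * (sum of f values)
= 2 * 42
= 84 = 84.00

84.00


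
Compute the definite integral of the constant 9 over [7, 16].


The integral of a constant k over [a, b] equals k * (b - a).
integral from 7 to 16 of 9 dx
= 9 * (16 - 7)
= 9 * 9
= 81

81


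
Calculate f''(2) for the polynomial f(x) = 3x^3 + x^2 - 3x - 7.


First derivative:
f'(x) = 9x^2 + 2x - 3
Second derivative:
f''(x) = 18x + 2
Substitute x = 2:
f''(2) = 18 * 2 + 2
= 36 + 2
= 38

38


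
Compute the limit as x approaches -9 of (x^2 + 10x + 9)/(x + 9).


Direct substitution gives 0/0, so we factor the numerator.
Factor: (x^2 + 10x + 9) = (x + 9)(x + 1)
Cancel the common factor (x + 9):
(x^2 + 10x + 9)/(x + 9) = (x + 1)
Now substitute x = -9:
= (-9) - (-1) = -8

-8


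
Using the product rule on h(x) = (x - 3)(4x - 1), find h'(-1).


Let u(x) = x - 3 and v(x) = 4x - 1
u'(x) = 1
v'(x) = 4
Product rule: h'(x) = u'(x)*v(x) + u(x)*v'(x)
= 1 * (4x - 1) + (x - 3) * 4
At x = -1:
u(-1) = 1 * (-1) - 3 = -4
v(-1) = 4 * (-1) - 1 = -5
h'(-1) = 1 * (-5) + (-4) * 4
= -5 - 16
= -21

-21


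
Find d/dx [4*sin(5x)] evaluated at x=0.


Apply the chain rule to differentiate 4*sin(5x):
d/dx [4*sin(5x)]
= 4 * cos(5x) * d/dx(5x)
= 4 * 5 * cos(5x)
= 20 * cos(5x)
Evaluate at x = 0:
= 20 * cos(0)
= 20 * 1
= 20

20


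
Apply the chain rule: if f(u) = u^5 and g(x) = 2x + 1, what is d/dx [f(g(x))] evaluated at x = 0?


Using the chain rule: (f(g(x)))' = f'(g(x)) * g'(x)
First, find g(0):
g(0) = 2 * 0 + 1 = 1
Next, f'(u) = 5u^4
And g'(x) = 2
So f'(g(0)) * g'(0)
= 5 * 1^4 * 2
= 5 * 1 * 2
= 10

10


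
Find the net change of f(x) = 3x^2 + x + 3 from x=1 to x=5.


Net change = f(b) - f(a)
f(x) = 3x^2 + x + 3
Compute f(5):
f(5) = 3 * 5^2 + 1 * 5 + 3
= 75 + 5 + 3
= 83
Compute f(1):
f(1) = 3 * 1^2 + 1 * 1 + 3
= 3 + 1 + 3
= 7
Net change = 83 - 7 = 76

76


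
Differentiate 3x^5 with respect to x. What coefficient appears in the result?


We apply the power rule: d/dx [ax^n] = a*n * x^(n-1)
d/dx [3x^5]
= 3 * 5 * x^(5-1)
= 15x^4
The coefficient is 15

15


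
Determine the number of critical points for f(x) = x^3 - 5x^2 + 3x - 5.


Find where f'(x) = 0:
f(x) = x^3 - 5x^2 + 3x - 5
f'(x) = 3x^2 - 10x + 3
This is a quadratic in x. Use the discriminant to count real roots.
Discriminant = (-10)^2 - 4 * 3 * 3
= 100 - 36
= 64
Since discriminant > 0, f'(x) = 0 has 2 real solutions.
Number of critical points: 2

2


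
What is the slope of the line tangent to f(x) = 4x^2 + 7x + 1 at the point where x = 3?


The slope of the tangent line equals f'(x) at the point.
f(x) = 4x^2 + 7x + 1
f'(x) = 8x + 7
At x = 3:
f'(3) = 8 * 3 + 7
= 24 + 7
= 31

31


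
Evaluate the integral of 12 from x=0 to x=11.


The integral of a constant k over [a, b] equals k * (b - a).
integral from 0 to 11 of 12 dx
= 12 * (11 - 0)
= 12 * 11
= 132

132


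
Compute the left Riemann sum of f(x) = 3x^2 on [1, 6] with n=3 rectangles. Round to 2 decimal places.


Left Riemann sum uses left endpoints of each subinterval.
Interval: [1, 6], n = 3
dx = (6 - 1) / 3 = 5/3
Left endpoints: [1, 8/3, 13/3]
f values: [3, 64/3, 169/3]
Sum = dx * (sum of f values)
= 5/3 * 242/3
= 1210/9 ≈ 134.44

134.44


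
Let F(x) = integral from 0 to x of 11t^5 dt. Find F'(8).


By the Fundamental Theorem of Calculus (Part 1):
If F(x) = integral from 0 to x of f(t) dt, then F'(x) = f(x)
Here f(t) = 11t^5
So F'(x) = 11x^5
Evaluate at x = 8:
F'(8) = 11 * 8^5
= 11 * 32768
= 360448

360448


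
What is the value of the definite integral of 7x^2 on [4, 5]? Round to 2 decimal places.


Find the antiderivative of 7x^2:
F(x) = 7/3 * x^3
Apply the Fundamental Theorem of Calculus:
F(5) - F(4)
= 7/3 * 5^3 - 7/3 * 4^3
= 7/3 * (125 - 64)
= 7/3 * 61
= 427/3 ≈ 142.33

142.33


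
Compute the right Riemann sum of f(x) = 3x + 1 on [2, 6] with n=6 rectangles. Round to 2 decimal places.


Right Riemann sum uses right endpoints of each subinterval.
Interval: [2, 6], n = 6
dx = (6 - 2) / 6 = 2/3
Right endpoints: [8/3, 10/3, 4, 14/3, 16/3, 6]
f values: [9, 11, 13, 15, 17, 19]
Sum = dx * (sum of f values)
= 2/3 * 84
= 56 = 56.00

56.00


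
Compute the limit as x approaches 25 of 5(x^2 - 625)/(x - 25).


Direct substitution gives 0/0, so we factor the numerator.
Factor: 5(x^2 - 625) = 5 * (x - 25)(x + 25)
Cancel the common factor (x - 25):
5(x^2 - 625)/(x - 25) = 5 * (x + 25)
Now substitute x = 25:
= 5 * (25 + 25) = 250

250


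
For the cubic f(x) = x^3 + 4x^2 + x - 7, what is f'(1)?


Differentiate f(x) = x^3 + 4x^2 + x - 7 term by term:
f'(x) = 3x^2 + 8x + 1
Substitute x = 1:
f'(1) = 3 * 1^2 + 8 * 1 + 1
= 3 + 8 + 1
= 12

12


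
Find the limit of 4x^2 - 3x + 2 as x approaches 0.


Since polynomials are continuous, we use direct substitution.
lim(x->0) of 4x^2 - 3x + 2
= 4 * 0^2 - 3 * 0 + 2
= 0 + 0 + 2
= 2

2


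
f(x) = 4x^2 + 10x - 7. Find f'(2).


Differentiate term by term using power and sum rules:
f(x) = 4x^2 + 10x - 7
f'(x) = 8x + 10
Substitute x = 2:
f'(2) = 8 * 2 + 10
= 16 + 10
= 26

26


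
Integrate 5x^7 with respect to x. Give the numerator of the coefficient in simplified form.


Apply the power rule for integration:
integral of ax^n dx = a/(n+1) * x^(n+1) + C
integral of 5x^7 dx
= 5/8 * x^8 + C
The coefficient in lowest terms is 5/8, and its numerator is 5

5


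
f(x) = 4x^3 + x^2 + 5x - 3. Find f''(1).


First derivative:
f'(x) = 12x^2 + 2x + 5
Second derivative:
f''(x) = 24x + 2
Substitute x = 1:
f''(1) = 24 * 1 + 2
= 24 + 2
= 26

26


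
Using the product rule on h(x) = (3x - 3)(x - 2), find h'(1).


Let u(x) = 3x - 3 and v(x) = x - 2
u'(x) = 3
v'(x) = 1
Product rule: h'(x) = u'(x)*v(x) + u(x)*v'(x)
= 3 * (x - 2) + (3x - 3) * 1
At x = 1:
u(1) = 3 * 1 - 3 = 0
v(1) = 1 * 1 - 2 = -1
h'(1) = 3 * (-1) + 0 * 1
= -3 + 0
= -3

-3


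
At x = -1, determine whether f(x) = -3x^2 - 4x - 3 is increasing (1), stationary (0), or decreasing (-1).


Compute f'(x) to determine behavior:
f'(x) = -6x - 4
f'(-1) = -6 * (-1) - 4
= 6 - 4
= 2
Since f'(-1) > 0, the function is increasing (1)

1


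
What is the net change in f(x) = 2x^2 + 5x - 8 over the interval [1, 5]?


Net change = f(b) - f(a)
f(x) = 2x^2 + 5x - 8
Compute f(5):
f(5) = 2 * 5^2 + 5 * 5 - 8
= 50 + 25 - 8
= 67
Compute f(1):
f(1) = 2 * 1^2 + 5 * 1 - 8
= 2 + 5 - 8
= -1
Net change = 67 - (-1) = 68

68


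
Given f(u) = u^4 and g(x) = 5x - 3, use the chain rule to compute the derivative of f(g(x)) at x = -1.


Using the chain rule: (f(g(x)))' = f'(g(x)) * g'(x)
First, find g(-1):
g(-1) = 5 * (-1) - 3 = -8
Next, f'(u) = 4u^3
And g'(x) = 5
So f'(g(-1)) * g'(-1)
= 4 * (-8)^3 * 5
= 4 * (-512) * 5
= -10240

-10240


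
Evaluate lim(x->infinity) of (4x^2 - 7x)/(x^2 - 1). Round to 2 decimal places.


For limits at infinity with equal-degree polynomials,
we compare leading coefficients.
Numerator leading term: 4x^2
Denominator leading term: x^2
Divide both by x^2:
lim = (4 - 7/x) / (1 - 1/x^2)
As x -> infinity, the 1/x and 1/x^2 terms vanish:
= 4/1 = 4 = 4.00

4.00


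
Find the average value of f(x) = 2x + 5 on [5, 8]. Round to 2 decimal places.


Average value = 1/(b-a) * integral from a to b of f(x) dx
First compute the integral of 2x + 5:
F(x) = x^2 + 5x
F(8) = 1 * 64 + 5 * 8 = 104
F(5) = 1 * 25 + 5 * 5 = 50
Integral = 104 - 50 = 54
Average = 54 / (8 - 5) = 54 / 3
= 18 = 18.00

18.00


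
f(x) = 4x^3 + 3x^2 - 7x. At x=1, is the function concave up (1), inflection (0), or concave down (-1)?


Concavity is determined by the sign of f''(x).
f(x) = 4x^3 + 3x^2 - 7x
f'(x) = 12x^2 + 6x - 7
f''(x) = 24x + 6
f''(1) = 24 * 1 + 6
= 24 + 6
= 30
Since f''(1) > 0, the function is concave up (1)

1


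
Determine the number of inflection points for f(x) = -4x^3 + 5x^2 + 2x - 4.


Inflection points occur where f''(x) = 0 and concavity changes.
f(x) = -4x^3 + 5x^2 + 2x - 4
f'(x) = -12x^2 + 10x + 2
f''(x) = -24x + 10
Set f''(x) = 0:
-24x + 10 = 0
x = -10 / (-24) = 5/12
Since f''(x) is linear (degree 1), it changes sign at this point.
Therefore there is exactly 1 inflection point.

1


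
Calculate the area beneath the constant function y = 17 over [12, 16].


The area under a constant function y = 17 is a rectangle.
Width = 16 - 12 = 4
Height = 17
Area = width * height
= 4 * 17
= 68

68


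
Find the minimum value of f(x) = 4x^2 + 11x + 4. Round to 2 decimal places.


For a quadratic f(x) = ax^2 + bx + c with a > 0, the minimum is at the vertex.
Vertex x-coordinate: x = -b/(2a)
x = -(11) / (2 * 4)
x = -11/8
Substitute back to find the minimum value:
f(-11/8) = 4 * (-11/8)^2 + 11 * (-11/8) + 4
= 121/16 - 121/8 + 4
= -57/16 ≈ -3.56

-3.56


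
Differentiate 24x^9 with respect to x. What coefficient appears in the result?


We apply the power rule: d/dx [ax^n] = a*n * x^(n-1)
d/dx [24x^9]
= 24 * 9 * x^(9-1)
= 216x^8
The coefficient is 216

216


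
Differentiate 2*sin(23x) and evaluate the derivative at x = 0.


Apply the chain rule to differentiate 2*sin(23x):
d/dx [2*sin(23x)]
= 2 * cos(23x) * d/dx(23x)
= 2 * 23 * cos(23x)
= 46 * cos(23x)
Evaluate at x = 0:
= 46 * cos(0)
= 46 * 1
= 46

46


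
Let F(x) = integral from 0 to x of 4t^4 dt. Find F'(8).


By the Fundamental Theorem of Calculus (Part 1):
If F(x) = integral from 0 to x of f(t) dt, then F'(x) = f(x)
Here f(t) = 4t^4
So F'(x) = 4x^4
Evaluate at x = 8:
F'(8) = 4 * 8^4
= 4 * 4096
= 16384

16384


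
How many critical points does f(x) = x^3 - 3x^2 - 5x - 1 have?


Find where f'(x) = 0:
f(x) = x^3 - 3x^2 - 5x - 1
f'(x) = 3x^2 - 6x - 5
This is a quadratic in x. Use the discriminant to count real roots.
Discriminant = (-6)^2 - 4 * 3 * (-5)
= 36 - (-60)
= 96
Since discriminant > 0, f'(x) = 0 has 2 real solutions.
Number of critical points: 2

2


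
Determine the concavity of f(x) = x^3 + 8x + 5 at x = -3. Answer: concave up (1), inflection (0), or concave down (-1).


Concavity is determined by the sign of f''(x).
f(x) = x^3 + 8x + 5
f'(x) = 3x^2 + 8
f''(x) = 6x
f''(-3) = 6 * (-3) + 0
= -18 + 0
= -18
Since f''(-3) < 0, the function is concave down (-1)

-1


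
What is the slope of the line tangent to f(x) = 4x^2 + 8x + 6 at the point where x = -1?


The slope of the tangent line equals f'(x) at the point.
f(x) = 4x^2 + 8x + 6
f'(x) = 8x + 8
At x = -1:
f'(-1) = 8 * (-1) + 8
= -8 + 8
= 0

0


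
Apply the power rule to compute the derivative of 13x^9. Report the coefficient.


We apply the power rule: d/dx [ax^n] = a*n * x^(n-1)
d/dx [13x^9]
= 13 * 9 * x^(9-1)
= 117x^8
The coefficient is 117

117


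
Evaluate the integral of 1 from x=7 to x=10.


The integral of a constant k over [a, b] equals k * (b - a).
integral from 7 to 10 of 1 dx
= 1 * (10 - 7)
= 1 * 3
= 3

3


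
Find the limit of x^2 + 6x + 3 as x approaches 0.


Since polynomials are continuous, we use direct substitution.
lim(x->0) of x^2 + 6x + 3
= 1 * 0^2 + 6 * 0 + 3
= 0 + 0 + 3
= 3

3


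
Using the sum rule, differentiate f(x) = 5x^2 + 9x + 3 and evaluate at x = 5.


Differentiate term by term using power and sum rules:
f(x) = 5x^2 + 9x + 3
f'(x) = 10x + 9
Substitute x = 5:
f'(5) = 10 * 5 + 9
= 50 + 9
= 59

59


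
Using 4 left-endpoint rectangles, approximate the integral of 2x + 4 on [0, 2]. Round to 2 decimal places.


Left Riemann sum uses left endpoints of each subinterval.
Interval: [0, 2], n = 4
dx = (2 - 0) / 4 = 1/2
Left endpoints: [0, 1/2, 1, 3/2]
f values: [4, 5, 6, 7]
Sum = dx * (sum of f values)
= 1/2 * 22
= 11 = 11.00

11.00


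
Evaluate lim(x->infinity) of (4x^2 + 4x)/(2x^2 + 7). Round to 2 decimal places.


For limits at infinity with equal-degree polynomials,
we compare leading coefficients.
Numerator leading term: 4x^2
Denominator leading term: 2x^2
Divide both by x^2:
lim = (4 + 4/x) / (2 + 7/x^2)
As x -> infinity, the 1/x and 1/x^2 terms vanish:
= 4/2 = 2 = 2.00

2.00


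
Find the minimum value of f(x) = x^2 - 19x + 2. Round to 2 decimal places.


For a quadratic f(x) = ax^2 + bx + c with a > 0, the minimum is at the vertex.
Vertex x-coordinate: x = -b/(2a)
x = -(-19) / (2 * 1)
x = 19/2
Substitute back to find the minimum value:
f(19/2) = 1 * (19/2)^2 - 19 * (19/2) + 2
= 361/4 - 361/2 + 2
= -353/4 = -88.25

-88.25


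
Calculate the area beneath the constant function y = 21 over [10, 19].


The area under a constant function y = 21 is a rectangle.
Width = 19 - 10 = 9
Height = 21
Area = width * height
= 9 * 21
= 189

189


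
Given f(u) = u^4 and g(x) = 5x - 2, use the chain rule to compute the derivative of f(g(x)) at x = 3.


Using the chain rule: (f(g(x)))' = f'(g(x)) * g'(x)
First, find g(3):
g(3) = 5 * 3 - 2 = 13
Next, f'(u) = 4u^3
And g'(x) = 5
So f'(g(3)) * g'(3)
= 4 * 13^3 * 5
= 4 * 2197 * 5
= 43940

43940


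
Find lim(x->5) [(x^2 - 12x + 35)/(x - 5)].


Direct substitution gives 0/0, so we factor the numerator.
Factor: (x^2 - 12x + 35) = (x - 5)(x - 7)
Cancel the common factor (x - 5):
(x^2 - 12x + 35)/(x - 5) = (x - 7)
Now substitute x = 5:
= (5) - (7) = -2

-2


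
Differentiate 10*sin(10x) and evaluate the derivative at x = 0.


Apply the chain rule to differentiate 10*sin(10x):
d/dx [10*sin(10x)]
= 10 * cos(10x) * d/dx(10x)
= 10 * 10 * cos(10x)
= 100 * cos(10x)
Evaluate at x = 0:
= 100 * cos(0)
= 100 * 1
= 100

100


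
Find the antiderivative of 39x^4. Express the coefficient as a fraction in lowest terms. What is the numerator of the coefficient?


Apply the power rule for integration:
integral of ax^n dx = a/(n+1) * x^(n+1) + C
integral of 39x^4 dx
= 39/5 * x^5 + C
The coefficient in lowest terms is 39/5, and its numerator is 39

39


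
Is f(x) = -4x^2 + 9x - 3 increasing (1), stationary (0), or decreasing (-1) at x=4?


Compute f'(x) to determine behavior:
f'(x) = -8x + 9
f'(4) = -8 * 4 + 9
= -32 + 9
= -23
Since f'(4) < 0, the function is decreasing (-1)

-1


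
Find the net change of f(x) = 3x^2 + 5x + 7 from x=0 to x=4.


Net change = f(b) - f(a)
f(x) = 3x^2 + 5x + 7
Compute f(4):
f(4) = 3 * 4^2 + 5 * 4 + 7
= 48 + 20 + 7
= 75
Compute f(0):
f(0) = 3 * 0^2 + 5 * 0 + 7
= 0 + 0 + 7
= 7
Net change = 75 - 7 = 68

68


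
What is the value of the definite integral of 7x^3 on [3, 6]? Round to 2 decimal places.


Find the antiderivative of 7x^3:
F(x) = 7/4 * x^4
Apply the Fundamental Theorem of Calculus:
F(6) - F(3)
= 7/4 * 6^4 - 7/4 * 3^4
= 7/4 * (1296 - 81)
= 7/4 * 1215
= 8505/4 = 2126.25

2126.25


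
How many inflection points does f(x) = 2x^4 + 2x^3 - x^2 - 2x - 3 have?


Inflection points occur where f''(x) = 0 and concavity changes.
f(x) = 2x^4 + 2x^3 - x^2 - 2x - 3
f'(x) = 8x^3 + 6x^2 - 2x - 2
f''(x) = 24x^2 + 12x - 2
This is a quadratic in x. Use the discriminant to count real roots.
Discriminant = (12)^2 - 4 * 24 * (-2)
= 144 - (-192)
= 336
Since discriminant > 0, f''(x) = 0 has 2 distinct real solutions.
A quadratic with two distinct real roots changes sign at each root, so concavity changes at both.
Number of inflection points: 2

2


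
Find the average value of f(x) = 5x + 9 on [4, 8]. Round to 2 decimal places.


Average value = 1/(b-a) * integral from a to b of f(x) dx
First compute the integral of 5x + 9:
F(x) = (5/2)x^2 + 9x
F(8) = 5/2 * 64 + 9 * 8 = 232
F(4) = 5/2 * 16 + 9 * 4 = 76
Integral = 232 - 76 = 156
Average = 156 / (8 - 4) = 156 / 4
= 39 = 39.00

39.00


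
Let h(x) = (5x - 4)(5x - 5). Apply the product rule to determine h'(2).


Let u(x) = 5x - 4 and v(x) = 5x - 5
u'(x) = 5
v'(x) = 5
Product rule: h'(x) = u'(x)*v(x) + u(x)*v'(x)
= 5 * (5x - 5) + (5x - 4) * 5
At x = 2:
u(2) = 5 * 2 - 4 = 6
v(2) = 5 * 2 - 5 = 5
h'(2) = 5 * 5 + 6 * 5
= 25 + 30
= 55

55


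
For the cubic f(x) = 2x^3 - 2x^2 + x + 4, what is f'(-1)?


Differentiate f(x) = 2x^3 - 2x^2 + x + 4 term by term:
f'(x) = 6x^2 - 4x + 1
Substitute x = -1:
f'(-1) = 6 * (-1)^2 - 4 * (-1) + 1
= 6 + 4 + 1
= 11

11


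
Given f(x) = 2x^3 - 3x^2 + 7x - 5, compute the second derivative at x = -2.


First derivative:
f'(x) = 6x^2 - 6x + 7
Second derivative:
f''(x) = 12x - 6
Substitute x = -2:
f''(-2) = 12 * (-2) - 6
= -24 - 6
= -30

-30


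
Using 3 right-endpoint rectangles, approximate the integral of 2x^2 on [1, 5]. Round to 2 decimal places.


Right Riemann sum uses right endpoints of each subinterval.
Interval: [1, 5], n = 3
dx = (5 - 1) / 3 = 4/3
Right endpoints: [7/3, 11/3, 5]
f values: [98/9, 242/9, 50]
Sum = dx * (sum of f values)
= 4/3 * 790/9
= 3160/27 ≈ 117.04

117.04


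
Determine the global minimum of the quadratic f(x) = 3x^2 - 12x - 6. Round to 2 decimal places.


For a quadratic f(x) = ax^2 + bx + c with a > 0, the minimum is at the vertex.
Vertex x-coordinate: x = -b/(2a)
x = -(-12) / (2 * 3)
x = 12/6 = 2
Substitute back to find the minimum value:
f(2) = 3 * 2^2 - 12 * 2 - 6
= 12 - 24 - 6
= -18 = -18.00

-18.00


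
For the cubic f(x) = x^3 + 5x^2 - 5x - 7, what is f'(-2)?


Differentiate f(x) = x^3 + 5x^2 - 5x - 7 term by term:
f'(x) = 3x^2 + 10x - 5
Substitute x = -2:
f'(-2) = 3 * (-2)^2 + 10 * (-2) - 5
= 12 - 20 - 5
= -13

-13


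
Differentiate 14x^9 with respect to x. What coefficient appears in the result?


We apply the power rule: d/dx [ax^n] = a*n * x^(n-1)
d/dx [14x^9]
= 14 * 9 * x^(9-1)
= 126x^8
The coefficient is 126

126


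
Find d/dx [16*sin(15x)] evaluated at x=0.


Apply the chain rule to differentiate 16*sin(15x):
d/dx [16*sin(15x)]
= 16 * cos(15x) * d/dx(15x)
= 16 * 15 * cos(15x)
= 240 * cos(15x)
Evaluate at x = 0:
= 240 * cos(0)
= 240 * 1
= 240

240


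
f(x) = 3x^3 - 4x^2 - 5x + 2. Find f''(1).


First derivative:
f'(x) = 9x^2 - 8x - 5
Second derivative:
f''(x) = 18x - 8
Substitute x = 1:
f''(1) = 18 * 1 - 8
= 18 - 8
= 10

10


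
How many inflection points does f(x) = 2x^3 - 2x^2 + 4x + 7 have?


Inflection points occur where f''(x) = 0 and concavity changes.
f(x) = 2x^3 - 2x^2 + 4x + 7
f'(x) = 6x^2 - 4x + 4
f''(x) = 12x - 4
Set f''(x) = 0:
12x - 4 = 0
x = 4 / 12 = 1/3
Since f''(x) is linear (degree 1), it changes sign at this point.
Therefore there is exactly 1 inflection point.

1


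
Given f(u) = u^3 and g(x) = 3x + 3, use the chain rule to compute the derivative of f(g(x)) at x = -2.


Using the chain rule: (f(g(x)))' = f'(g(x)) * g'(x)
First, find g(-2):
g(-2) = 3 * (-2) + 3 = -3
Next, f'(u) = 3u^2
And g'(x) = 3
So f'(g(-2)) * g'(-2)
= 3 * (-3)^2 * 3
= 3 * 9 * 3
= 81

81


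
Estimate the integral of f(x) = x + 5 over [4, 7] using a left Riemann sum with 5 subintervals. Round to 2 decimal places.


Left Riemann sum uses left endpoints of each subinterval.
Interval: [4, 7], n = 5
dx = (7 - 4) / 5 = 3/5
Left endpoints: [4, 23/5, 26/5, 29/5, 32/5]
f values: [9, 48/5, 51/5, 54/5, 57/5]
Sum = dx * (sum of f values)
= 3/5 * 51
= 153/5 = 30.60

30.60


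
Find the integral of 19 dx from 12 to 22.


The integral of a constant k over [a, b] equals k * (b - a).
integral from 12 to 22 of 19 dx
= 19 * (22 - 12)
= 19 * 10
= 190

190


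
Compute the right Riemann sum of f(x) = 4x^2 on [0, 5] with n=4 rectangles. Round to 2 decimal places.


Right Riemann sum uses right endpoints of each subinterval.
Interval: [0, 5], n = 4
dx = (5 - 0) / 4 = 5/4
Right endpoints: [5/4, 5/2, 15/4, 5]
f values: [25/4, 25, 225/4, 100]
Sum = dx * (sum of f values)
= 5/4 * 375/2
= 1875/8 ≈ 234.38

234.38


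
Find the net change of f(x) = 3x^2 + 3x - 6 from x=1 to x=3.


Net change = f(b) - f(a)
f(x) = 3x^2 + 3x - 6
Compute f(3):
f(3) = 3 * 3^2 + 3 * 3 - 6
= 27 + 9 - 6
= 30
Compute f(1):
f(1) = 3 * 1^2 + 3 * 1 - 6
= 3 + 3 - 6
= 0
Net change = 30 - 0 = 30

30


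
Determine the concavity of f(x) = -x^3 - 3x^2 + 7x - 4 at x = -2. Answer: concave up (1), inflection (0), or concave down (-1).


Concavity is determined by the sign of f''(x).
f(x) = -x^3 - 3x^2 + 7x - 4
f'(x) = -3x^2 - 6x + 7
f''(x) = -6x - 6
f''(-2) = -6 * (-2) - 6
= 12 - 6
= 6
Since f''(-2) > 0, the function is concave up (1)

1


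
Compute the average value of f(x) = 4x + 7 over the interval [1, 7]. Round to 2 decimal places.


Average value = 1/(b-a) * integral from a to b of f(x) dx
First compute the integral of 4x + 7:
F(x) = 2x^2 + 7x
F(7) = 2 * 49 + 7 * 7 = 147
F(1) = 2 * 1 + 7 * 1 = 9
Integral = 147 - 9 = 138
Average = 138 / (7 - 1) = 138 / 6
= 23 = 23.00

23.00


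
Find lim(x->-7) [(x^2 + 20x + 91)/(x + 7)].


Direct substitution gives 0/0, so we factor the numerator.
Factor: (x^2 + 20x + 91) = (x + 7)(x + 13)
Cancel the common factor (x + 7):
(x^2 + 20x + 91)/(x + 7) = (x + 13)
Now substitute x = -7:
= (-7) - (-13) = 6

6


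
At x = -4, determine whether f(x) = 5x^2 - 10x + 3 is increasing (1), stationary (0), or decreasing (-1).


Compute f'(x) to determine behavior:
f'(x) = 10x - 10
f'(-4) = 10 * (-4) - 10
= -40 - 10
= -50
Since f'(-4) < 0, the function is decreasing (-1)

-1


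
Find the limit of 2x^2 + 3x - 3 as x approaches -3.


Since polynomials are continuous, we use direct substitution.
lim(x->-3) of 2x^2 + 3x - 3
= 2 * (-3)^2 + 3 * (-3) - 3
= 18 - 9 - 3
= 6

6


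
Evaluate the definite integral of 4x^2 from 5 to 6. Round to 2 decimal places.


Find the antiderivative of 4x^2:
F(x) = 4/3 * x^3
Apply the Fundamental Theorem of Calculus:
F(6) - F(5)
= 4/3 * 6^3 - 4/3 * 5^3
= 4/3 * (216 - 125)
= 4/3 * 91
= 364/3 ≈ 121.33

121.33


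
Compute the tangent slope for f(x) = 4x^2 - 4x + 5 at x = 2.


The slope of the tangent line equals f'(x) at the point.
f(x) = 4x^2 - 4x + 5
f'(x) = 8x - 4
At x = 2:
f'(2) = 8 * 2 - 4
= 16 - 4
= 12

12


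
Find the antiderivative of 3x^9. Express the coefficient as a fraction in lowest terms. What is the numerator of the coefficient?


Apply the power rule for integration:
integral of ax^n dx = a/(n+1) * x^(n+1) + C
integral of 3x^9 dx
= 3/10 * x^10 + C
The coefficient in lowest terms is 3/10, and its numerator is 3

3


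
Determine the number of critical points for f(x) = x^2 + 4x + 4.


Find where f'(x) = 0:
f'(x) = 2x + 4
Set f'(x) = 0:
2x + 4 = 0
x = -4 / 2 = -2
This is a linear equation in x, so there is exactly one solution.
Number of critical points: 1

1


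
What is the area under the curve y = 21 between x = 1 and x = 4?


The area under a constant function y = 21 is a rectangle.
Width = 4 - 1 = 3
Height = 21
Area = width * height
= 3 * 21
= 63

63


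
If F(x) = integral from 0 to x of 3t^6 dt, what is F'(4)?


By the Fundamental Theorem of Calculus (Part 1):
If F(x) = integral from 0 to x of f(t) dt, then F'(x) = f(x)
Here f(t) = 3t^6
So F'(x) = 3x^6
Evaluate at x = 4:
F'(4) = 3 * 4^6
= 3 * 4096
= 12288

12288


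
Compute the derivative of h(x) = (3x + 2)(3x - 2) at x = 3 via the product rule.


Let u(x) = 3x + 2 and v(x) = 3x - 2
u'(x) = 3
v'(x) = 3
Product rule: h'(x) = u'(x)*v(x) + u(x)*v'(x)
= 3 * (3x - 2) + (3x + 2) * 3
At x = 3:
u(3) = 3 * 3 + 2 = 11
v(3) = 3 * 3 - 2 = 7
h'(3) = 3 * 7 + 11 * 3
= 21 + 33
= 54

54


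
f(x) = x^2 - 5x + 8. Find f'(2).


Differentiate term by term using power and sum rules:
f(x) = x^2 - 5x + 8
f'(x) = 2x - 5
Substitute x = 2:
f'(2) = 2 * 2 - 5
= 4 - 5
= -1

-1


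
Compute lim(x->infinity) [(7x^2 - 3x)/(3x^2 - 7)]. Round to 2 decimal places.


For limits at infinity with equal-degree polynomials,
we compare leading coefficients.
Numerator leading term: 7x^2
Denominator leading term: 3x^2
Divide both by x^2:
lim = (7 - 3/x) / (3 - 7/x^2)
As x -> infinity, the 1/x and 1/x^2 terms vanish:
= 7/3 ≈ 2.33

2.33


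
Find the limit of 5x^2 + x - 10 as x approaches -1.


Since polynomials are continuous, we use direct substitution.
lim(x->-1) of 5x^2 + x - 10
= 5 * (-1)^2 + 1 * (-1) - 10
= 5 - 1 - 10
= -6

-6


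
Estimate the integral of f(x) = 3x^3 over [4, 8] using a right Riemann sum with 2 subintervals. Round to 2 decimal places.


Right Riemann sum uses right endpoints of each subinterval.
Interval: [4, 8], n = 2
dx = (8 - 4) / 2 = 2
Right endpoints: [6, 8]
f values: [648, 1536]
Sum = dx * (sum of f values)
= 2 * 2184
= 4368 = 4368.00

4368.00


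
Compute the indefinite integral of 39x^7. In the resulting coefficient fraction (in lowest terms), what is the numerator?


Apply the power rule for integration:
integral of ax^n dx = a/(n+1) * x^(n+1) + C
integral of 39x^7 dx
= 39/8 * x^8 + C
The coefficient in lowest terms is 39/8, and its numerator is 39

39


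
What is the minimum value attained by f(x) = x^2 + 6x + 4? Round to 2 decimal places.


For a quadratic f(x) = ax^2 + bx + c with a > 0, the minimum is at the vertex.
Vertex x-coordinate: x = -b/(2a)
x = -(6) / (2 * 1)
x = -6/2 = -3
Substitute back to find the minimum value:
f(-3) = 1 * (-3)^2 + 6 * (-3) + 4
= 9 - 18 + 4
= -5 = -5.00

-5.00


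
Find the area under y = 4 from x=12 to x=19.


The area under a constant function y = 4 is a rectangle.
Width = 19 - 12 = 7
Height = 4
Area = width * height
= 7 * 4
= 28

28


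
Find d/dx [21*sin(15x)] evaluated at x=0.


Apply the chain rule to differentiate 21*sin(15x):
d/dx [21*sin(15x)]
= 21 * cos(15x) * d/dx(15x)
= 21 * 15 * cos(15x)
= 315 * cos(15x)
Evaluate at x = 0:
= 315 * cos(0)
= 315 * 1
= 315

315


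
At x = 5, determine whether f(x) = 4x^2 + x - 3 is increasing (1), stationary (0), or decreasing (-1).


Compute f'(x) to determine behavior:
f'(x) = 8x + 1
f'(5) = 8 * 5 + 1
= 40 + 1
= 41
Since f'(5) > 0, the function is increasing (1)

1


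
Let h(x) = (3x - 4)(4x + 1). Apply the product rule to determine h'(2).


Let u(x) = 3x - 4 and v(x) = 4x + 1
u'(x) = 3
v'(x) = 4
Product rule: h'(x) = u'(x)*v(x) + u(x)*v'(x)
= 3 * (4x + 1) + (3x - 4) * 4
At x = 2:
u(2) = 3 * 2 - 4 = 2
v(2) = 4 * 2 + 1 = 9
h'(2) = 3 * 9 + 2 * 4
= 27 + 8
= 35

35


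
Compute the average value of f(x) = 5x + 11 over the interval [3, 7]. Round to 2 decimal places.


Average value = 1/(b-a) * integral from a to b of f(x) dx
First compute the integral of 5x + 11:
F(x) = (5/2)x^2 + 11x
F(7) = 5/2 * 49 + 11 * 7 = 399/2
F(3) = 5/2 * 9 + 11 * 3 = 111/2
Integral = 399/2 - 111/2 = 144
Average = 144 / (7 - 3) = 144 / 4
= 36 = 36.00

36.00


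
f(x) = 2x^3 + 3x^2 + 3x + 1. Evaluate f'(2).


Differentiate f(x) = 2x^3 + 3x^2 + 3x + 1 term by term:
f'(x) = 6x^2 + 6x + 3
Substitute x = 2:
f'(2) = 6 * 2^2 + 6 * 2 + 3
= 24 + 12 + 3
= 39

39


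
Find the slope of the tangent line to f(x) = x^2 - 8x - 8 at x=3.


The slope of the tangent line equals f'(x) at the point.
f(x) = x^2 - 8x - 8
f'(x) = 2x - 8
At x = 3:
f'(3) = 2 * 3 - 8
= 6 - 8
= -2

-2


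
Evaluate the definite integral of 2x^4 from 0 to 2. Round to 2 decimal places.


Find the antiderivative of 2x^4:
F(x) = 2/5 * x^5
Apply the Fundamental Theorem of Calculus:
F(2) - F(0)
= 2/5 * 2^5 - 2/5 * 0^5
= 2/5 * (32 - 0)
= 2/5 * 32
= 64/5 = 12.80

12.80


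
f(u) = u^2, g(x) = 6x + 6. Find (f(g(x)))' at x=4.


Using the chain rule: (f(g(x)))' = f'(g(x)) * g'(x)
First, find g(4):
g(4) = 6 * 4 + 6 = 30
Next, f'(u) = 2u
And g'(x) = 6
So f'(g(4)) * g'(4)
= 2 * 30 * 6
= 360

360


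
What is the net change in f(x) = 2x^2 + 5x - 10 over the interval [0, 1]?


Net change = f(b) - f(a)
f(x) = 2x^2 + 5x - 10
Compute f(1):
f(1) = 2 * 1^2 + 5 * 1 - 10
= 2 + 5 - 10
= -3
Compute f(0):
f(0) = 2 * 0^2 + 5 * 0 - 10
= 0 + 0 - 10
= -10
Net change = -3 - (-10) = 7

7


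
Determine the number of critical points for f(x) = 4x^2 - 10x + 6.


Find where f'(x) = 0:
f'(x) = 8x - 10
Set f'(x) = 0:
8x - 10 = 0
x = 10 / 8 = 5/4
This is a linear equation in x, so there is exactly one solution.
Number of critical points: 1

1


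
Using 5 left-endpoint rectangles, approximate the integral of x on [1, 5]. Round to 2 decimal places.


Left Riemann sum uses left endpoints of each subinterval.
Interval: [1, 5], n = 5
dx = (5 - 1) / 5 = 4/5
Left endpoints: [1, 9/5, 13/5, 17/5, 21/5]
f values: [1, 9/5, 13/5, 17/5, 21/5]
Sum = dx * (sum of f values)
= 4/5 * 13
= 52/5 = 10.40

10.40


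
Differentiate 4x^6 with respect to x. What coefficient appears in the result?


We apply the power rule: d/dx [ax^n] = a*n * x^(n-1)
d/dx [4x^6]
= 4 * 6 * x^(6-1)
= 24x^5
The coefficient is 24

24


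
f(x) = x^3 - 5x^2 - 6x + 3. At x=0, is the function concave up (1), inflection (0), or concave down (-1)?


Concavity is determined by the sign of f''(x).
f(x) = x^3 - 5x^2 - 6x + 3
f'(x) = 3x^2 - 10x - 6
f''(x) = 6x - 10
f''(0) = 6 * 0 - 10
= 0 - 10
= -10
Since f''(0) < 0, the function is concave down (-1)

-1


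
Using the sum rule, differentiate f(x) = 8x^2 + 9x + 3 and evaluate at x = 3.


Differentiate term by term using power and sum rules:
f(x) = 8x^2 + 9x + 3
f'(x) = 16x + 9
Substitute x = 3:
f'(3) = 16 * 3 + 9
= 48 + 9
= 57

57


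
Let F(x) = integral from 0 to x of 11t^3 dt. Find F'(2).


By the Fundamental Theorem of Calculus (Part 1):
If F(x) = integral from 0 to x of f(t) dt, then F'(x) = f(x)
Here f(t) = 11t^3
So F'(x) = 11x^3
Evaluate at x = 2:
F'(2) = 11 * 2^3
= 11 * 8
= 88

88


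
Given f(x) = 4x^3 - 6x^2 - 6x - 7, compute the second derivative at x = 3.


First derivative:
f'(x) = 12x^2 - 12x - 6
Second derivative:
f''(x) = 24x - 12
Substitute x = 3:
f''(3) = 24 * 3 - 12
= 72 - 12
= 60

60


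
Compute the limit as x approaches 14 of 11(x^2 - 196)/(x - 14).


Direct substitution gives 0/0, so we factor the numerator.
Factor: 11(x^2 - 196) = 11 * (x - 14)(x + 14)
Cancel the common factor (x - 14):
11(x^2 - 196)/(x - 14) = 11 * (x + 14)
Now substitute x = 14:
= 11 * (14 + 14) = 308

308


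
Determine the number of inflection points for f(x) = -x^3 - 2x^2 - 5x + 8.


Inflection points occur where f''(x) = 0 and concavity changes.
f(x) = -x^3 - 2x^2 - 5x + 8
f'(x) = -3x^2 - 4x - 5
f''(x) = -6x - 4
Set f''(x) = 0:
-6x - 4 = 0
x = 4 / (-6) = -2/3
Since f''(x) is linear (degree 1), it changes sign at this point.
Therefore there is exactly 1 inflection point.

1


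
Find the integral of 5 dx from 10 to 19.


The integral of a constant k over [a, b] equals k * (b - a).
integral from 10 to 19 of 5 dx
= 5 * (19 - 10)
= 5 * 9
= 45

45


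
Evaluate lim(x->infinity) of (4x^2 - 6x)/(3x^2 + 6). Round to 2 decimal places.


For limits at infinity with equal-degree polynomials,
we compare leading coefficients.
Numerator leading term: 4x^2
Denominator leading term: 3x^2
Divide both by x^2:
lim = (4 - 6/x) / (3 + 6/x^2)
As x -> infinity, the 1/x and 1/x^2 terms vanish:
= 4/3 ≈ 1.33

1.33


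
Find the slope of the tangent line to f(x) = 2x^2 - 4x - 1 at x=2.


The slope of the tangent line equals f'(x) at the point.
f(x) = 2x^2 - 4x - 1
f'(x) = 4x - 4
At x = 2:
f'(2) = 4 * 2 - 4
= 8 - 4
= 4

4


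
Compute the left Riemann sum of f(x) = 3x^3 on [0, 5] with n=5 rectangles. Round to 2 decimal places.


Left Riemann sum uses left endpoints of each subinterval.
Interval: [0, 5], n = 5
dx = (5 - 0) / 5 = 1
Left endpoints: [0, 1, 2, 3, 4]
f values: [0, 3, 24, 81, 192]
Sum = dx * (sum of f values)
= 1 * 300
= 300 = 300.00

300.00


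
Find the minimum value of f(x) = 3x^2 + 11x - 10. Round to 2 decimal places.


For a quadratic f(x) = ax^2 + bx + c with a > 0, the minimum is at the vertex.
Vertex x-coordinate: x = -b/(2a)
x = -(11) / (2 * 3)
x = -11/6
Substitute back to find the minimum value:
f(-11/6) = 3 * (-11/6)^2 + 11 * (-11/6) - 10
= 121/12 - 121/6 - 10
= -241/12 ≈ -20.08

-20.08


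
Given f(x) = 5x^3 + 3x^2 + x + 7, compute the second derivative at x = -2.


First derivative:
f'(x) = 15x^2 + 6x + 1
Second derivative:
f''(x) = 30x + 6
Substitute x = -2:
f''(-2) = 30 * (-2) + 6
= -60 + 6
= -54

-54


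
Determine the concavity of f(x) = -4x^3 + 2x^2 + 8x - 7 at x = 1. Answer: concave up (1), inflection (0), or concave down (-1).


Concavity is determined by the sign of f''(x).
f(x) = -4x^3 + 2x^2 + 8x - 7
f'(x) = -12x^2 + 4x + 8
f''(x) = -24x + 4
f''(1) = -24 * 1 + 4
= -24 + 4
= -20
Since f''(1) < 0, the function is concave down (-1)

-1
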